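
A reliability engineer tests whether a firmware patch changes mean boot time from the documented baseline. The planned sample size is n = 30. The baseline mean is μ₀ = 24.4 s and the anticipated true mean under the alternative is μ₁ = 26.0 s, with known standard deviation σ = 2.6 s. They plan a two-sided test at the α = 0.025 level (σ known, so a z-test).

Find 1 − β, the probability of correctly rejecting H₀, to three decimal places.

Power ≈ 0.871

Standardized effect: d = |μ₁ − μ₀| / σ = |26.0 − 24.4| / 2.6 = 0.6154
Noncentrality parameter: λ = d·√n = 0.6154 × √30 = 3.3706
Critical value for a two-sided test at α = 0.025: z_{α/2} = 2.241.
Power = Φ(λ − 2.241) + Φ(−λ − 2.241) = Φ(1.129) + Φ(-5.612) = 0.8706 + 0.0000 = 0.8706.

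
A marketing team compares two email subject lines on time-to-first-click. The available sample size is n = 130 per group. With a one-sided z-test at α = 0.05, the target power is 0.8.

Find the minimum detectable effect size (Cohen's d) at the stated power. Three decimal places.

d ≈ 0.308

Required noncentrality: δ = z_{0.05} + z_{0.20} = 1.645 + 0.842 = 2.486.
δ = d·√(n/2) ⇒ d = δ/√(n/2) = 2.486/√(130/2) = 0.3084.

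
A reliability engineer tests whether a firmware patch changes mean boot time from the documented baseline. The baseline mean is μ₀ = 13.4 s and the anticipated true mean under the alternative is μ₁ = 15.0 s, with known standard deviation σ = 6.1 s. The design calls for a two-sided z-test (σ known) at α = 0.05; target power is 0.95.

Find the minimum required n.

Standardized effect: d = |μ₁ − μ₀| / σ = |15.0 − 13.4| / 6.1 = 0.2623
For power 0.95 need Φ(δ − z_{0.025}) = 0.95, so δ = z_{0.025} + z_{0.05} = 1.960 + 1.645 = 3.605.
(The Φ(−δ − z_{α/2}) term is vanishingly small for δ > 0 and is dropped in the standard sample-size formula.)
δ = d·√n ⇒ n = (δ/d)² = (3.605 / 0.2623)² = 188.88.
Round up to the next whole unit.

n = 189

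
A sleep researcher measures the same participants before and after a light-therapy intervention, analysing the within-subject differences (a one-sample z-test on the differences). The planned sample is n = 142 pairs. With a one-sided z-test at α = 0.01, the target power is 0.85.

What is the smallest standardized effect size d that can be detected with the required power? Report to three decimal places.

d ≈ 0.282

Need Φ(δ − 2.326) = 0.85, so δ = 2.326 + 1.036 = 3.363.
δ = d·√n ⇒ d = δ/√n = 3.363/√142 = 0.2822.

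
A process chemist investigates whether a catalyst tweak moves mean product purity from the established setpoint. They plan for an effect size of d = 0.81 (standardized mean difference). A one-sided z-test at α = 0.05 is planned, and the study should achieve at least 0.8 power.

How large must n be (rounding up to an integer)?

Set Φ(δ − 1.645) = 0.8; then δ − 1.645 = Φ⁻¹(0.8) = 0.842, giving δ = 2.486.
δ = d·√n ⇒ n = (δ/d)² = (2.486 / 0.81)² = 9.42.
Round up to the next whole unit.

n = 10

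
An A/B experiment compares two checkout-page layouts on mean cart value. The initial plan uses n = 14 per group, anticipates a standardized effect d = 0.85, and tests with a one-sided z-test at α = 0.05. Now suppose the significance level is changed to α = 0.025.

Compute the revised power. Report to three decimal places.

δ = d·√(n/2) = 0.85 × √(14/2) = 2.2489 (unchanged). New critical value: z_{0.025} = 1.960.
Revised power = Φ(δ − 1.960) = Φ(0.289) = 0.6137.

Power ≈ 0.614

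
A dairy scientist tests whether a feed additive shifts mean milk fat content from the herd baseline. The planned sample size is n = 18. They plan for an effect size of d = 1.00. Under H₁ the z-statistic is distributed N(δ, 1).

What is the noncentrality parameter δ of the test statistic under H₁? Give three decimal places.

δ = d·√n = 1.00 × √18 = 4.2426

δ ≈ 4.243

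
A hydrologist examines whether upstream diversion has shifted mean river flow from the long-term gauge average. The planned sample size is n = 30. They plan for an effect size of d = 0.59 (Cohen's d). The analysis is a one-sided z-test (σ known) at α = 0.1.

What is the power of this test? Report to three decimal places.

Power ≈ 0.974

Noncentrality parameter: δ = d·√n = 0.59 × √30 = 3.2316
Critical value for a one-sided test at α = 0.1: z_α = 1.282.
Power = P(Z > 1.282 − δ) = Φ(1.950) = 0.9744.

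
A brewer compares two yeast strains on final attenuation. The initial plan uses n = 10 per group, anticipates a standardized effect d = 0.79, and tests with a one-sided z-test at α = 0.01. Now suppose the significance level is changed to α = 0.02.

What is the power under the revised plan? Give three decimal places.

Power ≈ 0.387

δ = d·√(n/2) = 0.79 × √(10/2) = 1.7665 (unchanged). New critical value: z_{0.02} = 2.054.
Revised power = Φ(δ − 2.054) = Φ(-0.287) = 0.3870.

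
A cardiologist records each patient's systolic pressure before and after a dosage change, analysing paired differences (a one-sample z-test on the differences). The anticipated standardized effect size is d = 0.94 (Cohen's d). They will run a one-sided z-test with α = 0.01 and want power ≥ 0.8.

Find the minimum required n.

Set Φ(δ − 2.326) = 0.8; then δ − 2.326 = Φ⁻¹(0.8) = 0.842, giving δ = 3.168.
δ = d·√n ⇒ n = (δ/d)² = (3.168 / 0.94)² = 11.36.
Round up to the next whole unit.

n = 12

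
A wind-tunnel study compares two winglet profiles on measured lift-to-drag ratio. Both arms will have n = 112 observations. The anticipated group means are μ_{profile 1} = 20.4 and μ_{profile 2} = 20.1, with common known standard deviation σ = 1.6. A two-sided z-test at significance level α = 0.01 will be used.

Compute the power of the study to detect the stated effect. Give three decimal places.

Power ≈ 0.120

Standardized effect: d = |μ_{profile 1} − μ_{profile 2}| / σ = |20.4 − 20.1| / 1.6 = 0.1875
Noncentrality parameter: λ = d·√(n/2) = 0.1875 × √(112/2) = 1.4031
Two-sided α = 0.01 → critical value z_{0.005} = 2.576.
Power = Φ(λ − 2.576) + Φ(−λ − 2.576) = Φ(-1.173) + Φ(-3.979) = 0.1205 + 0.0000 = 0.1205.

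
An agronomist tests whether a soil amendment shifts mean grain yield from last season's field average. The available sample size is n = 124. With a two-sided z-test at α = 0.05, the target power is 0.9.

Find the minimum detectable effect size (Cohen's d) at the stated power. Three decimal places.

d ≈ 0.291

Required noncentrality: δ = z_{0.025} + z_{0.10} = 1.960 + 1.282 = 3.242.
(The second rejection-region term Φ(−δ − z_{α/2}) is negligible and dropped.)
δ = d·√n ⇒ d = δ/√n = 3.242/√124 = 0.2911.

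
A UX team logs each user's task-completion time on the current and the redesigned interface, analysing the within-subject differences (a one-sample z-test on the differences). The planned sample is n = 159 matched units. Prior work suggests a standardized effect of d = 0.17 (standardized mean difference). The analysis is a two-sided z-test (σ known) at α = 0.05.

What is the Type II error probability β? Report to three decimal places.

Noncentrality parameter: δ = d·√n = 0.17 × √159 = 2.1436
Critical value for a two-sided test at α = 0.05: z_{α/2} = 1.960.
Power = Φ(δ − 1.960) + Φ(−δ − 1.960) = Φ(0.184) + Φ(-4.104) = 0.5729 + 0.0000 = 0.5729.
Type II error: β = 1 − power = 1 − 0.5729 = 0.4271.

β ≈ 0.427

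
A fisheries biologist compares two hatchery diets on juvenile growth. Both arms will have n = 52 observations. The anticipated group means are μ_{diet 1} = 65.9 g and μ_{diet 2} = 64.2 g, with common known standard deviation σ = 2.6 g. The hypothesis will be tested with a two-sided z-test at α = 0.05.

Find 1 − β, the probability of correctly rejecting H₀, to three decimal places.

Power ≈ 0.915

Standardized effect: d = |μ_{diet 1} − μ_{diet 2}| / σ = |65.9 − 64.2| / 2.6 = 0.6538
Noncentrality parameter: δ = d·√(n/2) = 0.6538 × √(52/2) = 3.3340
Two-sided α = 0.05 → critical value z_{0.025} = 1.960.
Power = Φ(δ − 1.960) + Φ(−δ − 1.960) = Φ(1.374) + Φ(-5.294) = 0.9153 + 0.0000 = 0.9153.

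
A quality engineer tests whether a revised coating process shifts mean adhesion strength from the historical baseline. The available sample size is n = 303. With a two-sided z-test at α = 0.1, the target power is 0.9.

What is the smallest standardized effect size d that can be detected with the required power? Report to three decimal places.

d ≈ 0.168

Need Φ(δ − 1.645) = 0.9, so δ = 1.645 + 1.282 = 2.926.
(The second rejection-region term Φ(−δ − z_{α/2}) is negligible and dropped.)
δ = d·√n ⇒ d = δ/√n = 2.926/√303 = 0.1681.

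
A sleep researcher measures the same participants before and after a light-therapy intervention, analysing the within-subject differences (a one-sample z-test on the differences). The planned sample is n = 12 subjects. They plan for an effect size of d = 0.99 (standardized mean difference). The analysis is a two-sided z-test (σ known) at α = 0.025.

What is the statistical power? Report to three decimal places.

Noncentrality parameter: δ = d·√n = 0.99 × √12 = 3.4295
Two-sided α = 0.025 → critical value z_{0.0125} = 2.241.
Power = Φ(δ − 2.241) + Φ(−δ − 2.241) = Φ(1.188) + Φ(-5.671) = 0.8826 + 0.0000 = 0.8826.

Power ≈ 0.883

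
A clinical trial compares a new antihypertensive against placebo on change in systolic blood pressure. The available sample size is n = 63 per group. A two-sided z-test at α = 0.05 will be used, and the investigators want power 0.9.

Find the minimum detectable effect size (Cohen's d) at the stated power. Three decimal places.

Required noncentrality: δ = z_{0.025} + z_{0.10} = 1.960 + 1.282 = 3.242.
(Lower-tail contribution to power is negligible for δ > 0.)
δ = d·√(n/2) ⇒ d = δ/√(n/2) = 3.242/√(63/2) = 0.5776.

d ≈ 0.578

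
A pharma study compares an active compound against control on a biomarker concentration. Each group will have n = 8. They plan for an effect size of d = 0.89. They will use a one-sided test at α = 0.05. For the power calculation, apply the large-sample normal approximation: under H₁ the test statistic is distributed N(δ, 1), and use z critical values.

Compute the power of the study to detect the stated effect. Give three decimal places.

Noncentrality parameter: δ = d·√(n/2) = 0.89 × √(8/2) = 1.7800
One-sided α = 0.05 → critical value z_{0.05} = 1.645.
Power = Φ(δ − 1.645) = Φ(0.135) = 0.5538.

Power ≈ 0.554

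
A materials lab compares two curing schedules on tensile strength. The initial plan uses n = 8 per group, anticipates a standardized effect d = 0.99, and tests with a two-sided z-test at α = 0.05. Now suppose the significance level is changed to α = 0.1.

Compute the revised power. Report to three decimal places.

δ = d·√(n/2) = 0.99 × √(8/2) = 1.9800 (unchanged). New critical value: z_{0.05} = 1.645.
Revised power = Φ(δ − 1.645) + Φ(−δ − 1.645) = Φ(0.335) + Φ(-3.625) = 0.6312 + 0.0001 = 0.6314.

Power ≈ 0.631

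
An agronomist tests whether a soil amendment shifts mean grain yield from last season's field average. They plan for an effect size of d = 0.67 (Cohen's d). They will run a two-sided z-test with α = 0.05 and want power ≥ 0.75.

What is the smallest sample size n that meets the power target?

n = 16

For power 0.75 need Φ(δ − z_{0.025}) = 0.75, so δ = z_{0.025} + z_{0.25} = 1.960 + 0.674 = 2.634.
(Ignoring the negligible lower-tail rejection probability gives the usual closed-form inversion.)
δ = d·√n ⇒ n = (δ/d)² = (2.634 / 0.67)² = 15.46.
Round up to the next whole unit.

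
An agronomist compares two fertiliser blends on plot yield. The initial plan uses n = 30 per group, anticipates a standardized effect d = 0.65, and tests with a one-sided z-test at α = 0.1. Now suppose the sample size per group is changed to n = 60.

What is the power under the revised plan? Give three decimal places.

With n = 60 per group: δ = d·√(n/2) = 0.65 × √(60/2) = 3.5602. Critical value z_{0.1} = 1.282.
Revised power = P(Z > 1.282 − δ) = Φ(2.279) = 0.9887.

Power ≈ 0.989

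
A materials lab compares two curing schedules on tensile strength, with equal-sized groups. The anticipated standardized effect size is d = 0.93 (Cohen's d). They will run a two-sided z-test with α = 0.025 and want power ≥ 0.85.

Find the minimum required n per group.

For power 0.85 need Φ(δ − z_{0.0125}) = 0.85, so δ = z_{0.0125} + z_{0.15} = 2.241 + 1.036 = 3.278.
(For δ > 0 the lower-tail rejection region contributes negligibly to power, so the one-term inversion is standard.)
δ = d·√(n/2) ⇒ n = 2(δ/d)² = 2 × (3.278 / 0.93)² = 24.84.
Rounding up, n = 25 per group.

n = 25 per group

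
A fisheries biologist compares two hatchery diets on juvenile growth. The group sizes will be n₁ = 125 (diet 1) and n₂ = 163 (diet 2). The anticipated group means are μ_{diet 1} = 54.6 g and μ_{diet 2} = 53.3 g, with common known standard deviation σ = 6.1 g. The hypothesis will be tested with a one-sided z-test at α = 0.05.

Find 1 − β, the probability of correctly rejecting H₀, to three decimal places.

Power ≈ 0.559

Standardized effect: d = |μ_{diet 1} − μ_{diet 2}| / σ = |54.6 − 53.3| / 6.1 = 0.2131
Noncentrality parameter: δ = d / √(1/n₁ + 1/n₂) = 0.2131 / √(1/125 + 1/163) = 1.7925
Critical value for a one-sided test at α = 0.05: z_α = 1.645.
Power = Φ(δ − 1.645) = Φ(0.148) = 0.5587.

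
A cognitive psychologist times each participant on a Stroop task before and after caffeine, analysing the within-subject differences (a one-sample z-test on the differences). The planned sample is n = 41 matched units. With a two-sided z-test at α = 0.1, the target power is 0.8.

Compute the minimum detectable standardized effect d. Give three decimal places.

Need Φ(δ − 1.645) = 0.8, so δ = 1.645 + 0.842 = 2.486.
(Lower-tail contribution to power is negligible for δ > 0.)
δ = d·√n ⇒ d = δ/√n = 2.486/√41 = 0.3883.

d ≈ 0.388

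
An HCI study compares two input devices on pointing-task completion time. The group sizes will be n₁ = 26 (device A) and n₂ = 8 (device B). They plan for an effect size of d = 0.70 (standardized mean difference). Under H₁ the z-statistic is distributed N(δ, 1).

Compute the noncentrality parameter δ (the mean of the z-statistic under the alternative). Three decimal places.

The noncentrality parameter scales effect size by the design's sample-size factor: δ = d / √(1/n₁ + 1/n₂) = 0.70 / √(1/26 + 1/8) = 1.7314

δ ≈ 1.731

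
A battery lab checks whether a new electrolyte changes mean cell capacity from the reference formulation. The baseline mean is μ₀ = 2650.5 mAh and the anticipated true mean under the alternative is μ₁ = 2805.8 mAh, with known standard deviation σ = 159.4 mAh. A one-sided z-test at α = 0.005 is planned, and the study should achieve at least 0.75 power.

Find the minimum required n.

n = 12

Standardized effect: d = |μ₁ − μ₀| / σ = |2805.8 − 2650.5| / 159.4 = 0.9743
For power 0.75 need Φ(δ − z_{0.005}) = 0.75, so δ = z_{0.005} + z_{0.25} = 2.576 + 0.674 = 3.250.
δ = d·√n ⇒ n = (δ/d)² = (3.250 / 0.9743)² = 11.13.
Round up to the next whole unit.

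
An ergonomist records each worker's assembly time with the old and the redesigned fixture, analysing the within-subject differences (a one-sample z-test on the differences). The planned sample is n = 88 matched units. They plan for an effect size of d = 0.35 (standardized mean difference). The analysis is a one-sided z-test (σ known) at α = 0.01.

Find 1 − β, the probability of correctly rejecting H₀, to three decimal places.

Noncentrality parameter: δ = d·√n = 0.35 × √88 = 3.2833
One-sided α = 0.01 → critical value z_{0.01} = 2.326.
Power = Φ(δ − 2.326) = Φ(0.957) = 0.8307.

Power ≈ 0.831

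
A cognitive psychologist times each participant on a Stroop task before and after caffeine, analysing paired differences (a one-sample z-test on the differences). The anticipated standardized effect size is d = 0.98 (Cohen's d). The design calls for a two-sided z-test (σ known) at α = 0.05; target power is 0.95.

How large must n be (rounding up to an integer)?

n = 14

Set Φ(δ − 1.960) = 0.95; then δ − 1.960 = Φ⁻¹(0.95) = 1.645, giving δ = 3.605.
(Ignoring the negligible lower-tail rejection probability gives the usual closed-form inversion.)
δ = d·√n ⇒ n = (δ/d)² = (3.605 / 0.98)² = 13.53.
Round up to the next whole unit.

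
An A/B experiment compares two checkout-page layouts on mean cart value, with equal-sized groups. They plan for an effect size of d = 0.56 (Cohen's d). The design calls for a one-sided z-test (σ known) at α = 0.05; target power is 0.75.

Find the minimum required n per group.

n = 35 per group

For power 0.75 need Φ(δ − z_{0.05}) = 0.75, so δ = z_{0.05} + z_{0.25} = 1.645 + 0.674 = 2.319.
δ = d·√(n/2) ⇒ n = 2(δ/d)² = 2 × (2.319 / 0.56)² = 34.31.
Round up to the next whole unit.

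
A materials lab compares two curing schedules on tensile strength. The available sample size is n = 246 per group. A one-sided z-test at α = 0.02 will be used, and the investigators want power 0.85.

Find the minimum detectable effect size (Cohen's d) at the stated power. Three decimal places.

Need Φ(δ − 2.054) = 0.85, so δ = 2.054 + 1.036 = 3.090.
δ = d·√(n/2) ⇒ d = δ/√(n/2) = 3.090/√(246/2) = 0.2786.

d ≈ 0.279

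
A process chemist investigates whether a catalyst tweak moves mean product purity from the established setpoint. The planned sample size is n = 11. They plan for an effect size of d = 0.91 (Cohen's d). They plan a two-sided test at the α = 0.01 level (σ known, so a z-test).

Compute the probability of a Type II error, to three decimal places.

β ≈ 0.329

Noncentrality parameter: λ = d·√n = 0.91 × √11 = 3.0181
Critical value for a two-sided test at α = 0.01: z_{α/2} = 2.576.
Power = Φ(λ − 2.576) + Φ(−λ − 2.576) = Φ(0.442) + Φ(-5.594) = 0.6709 + 0.0000 = 0.6709.
Type II error: β = 1 − power = 1 − 0.6709 = 0.3291.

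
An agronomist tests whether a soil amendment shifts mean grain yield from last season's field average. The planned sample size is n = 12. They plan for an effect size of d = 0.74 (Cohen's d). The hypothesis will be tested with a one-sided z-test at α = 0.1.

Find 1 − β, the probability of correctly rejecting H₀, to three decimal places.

Power ≈ 0.900

Noncentrality parameter: δ = d·√n = 0.74 × √12 = 2.5634
Critical value for a one-sided test at α = 0.1: z_α = 1.282.
Power = P(Z > 1.282 − δ) = Φ(1.282) = 0.9001.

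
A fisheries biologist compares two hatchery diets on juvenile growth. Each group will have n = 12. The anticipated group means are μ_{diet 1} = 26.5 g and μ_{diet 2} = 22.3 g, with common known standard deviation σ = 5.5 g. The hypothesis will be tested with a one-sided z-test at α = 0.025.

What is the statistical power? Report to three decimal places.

Standardized effect: d = |μ_{diet 1} − μ_{diet 2}| / σ = |26.5 − 22.3| / 5.5 = 0.7636
Noncentrality parameter: δ = d·√(n/2) = 0.7636 × √(12/2) = 1.8705
Critical value for a one-sided test at α = 0.025: z_α = 1.960.
Power = P(Z > 1.960 − δ) = Φ(-0.089) = 0.4644.

Power ≈ 0.464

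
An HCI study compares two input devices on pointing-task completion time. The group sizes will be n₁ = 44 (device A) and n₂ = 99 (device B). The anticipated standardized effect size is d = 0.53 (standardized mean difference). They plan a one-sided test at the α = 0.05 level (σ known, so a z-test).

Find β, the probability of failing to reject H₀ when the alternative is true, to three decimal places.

β ≈ 0.100

Noncentrality parameter: δ = d / √(1/n₁ + 1/n₂) = 0.53 / √(1/44 + 1/99) = 2.9252
Critical value for a one-sided test at α = 0.05: z_α = 1.645.
Power = P(Z > 1.645 − δ) = Φ(1.280) = 0.8998.
Type II error: β = 1 − power = 1 − 0.8998 = 0.1002.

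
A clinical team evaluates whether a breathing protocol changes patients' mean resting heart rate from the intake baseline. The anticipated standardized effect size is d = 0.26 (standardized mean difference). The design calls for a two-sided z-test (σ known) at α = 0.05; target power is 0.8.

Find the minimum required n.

For power 0.8 need Φ(δ − z_{0.025}) = 0.8, so δ = z_{0.025} + z_{0.20} = 1.960 + 0.842 = 2.802.
(Ignoring the negligible lower-tail rejection probability gives the usual closed-form inversion.)
δ = d·√n ⇒ n = (δ/d)² = (2.802 / 0.26)² = 116.11.
Round up to the next whole unit.

n = 117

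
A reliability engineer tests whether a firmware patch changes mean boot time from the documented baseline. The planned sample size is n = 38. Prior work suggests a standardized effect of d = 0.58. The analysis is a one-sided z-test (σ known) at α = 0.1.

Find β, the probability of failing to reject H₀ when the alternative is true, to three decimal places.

Noncentrality parameter: δ = d·√n = 0.58 × √38 = 3.5754
One-sided α = 0.1 → critical value z_{0.1} = 1.282.
Power = P(Z > 1.282 − δ) = Φ(2.294) = 0.9891.
Type II error: β = 1 − power = 1 − 0.9891 = 0.0109.

β ≈ 0.011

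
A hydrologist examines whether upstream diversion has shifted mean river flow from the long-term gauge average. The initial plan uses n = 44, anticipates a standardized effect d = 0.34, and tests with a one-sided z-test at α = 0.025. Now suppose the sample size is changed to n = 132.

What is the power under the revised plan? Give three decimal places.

Power ≈ 0.974

With n = 132: δ = d·√n = 0.34 × √132 = 3.9063. Critical value z_{0.025} = 1.960.
Revised power = Φ(δ − 1.960) = Φ(1.946) = 0.9742.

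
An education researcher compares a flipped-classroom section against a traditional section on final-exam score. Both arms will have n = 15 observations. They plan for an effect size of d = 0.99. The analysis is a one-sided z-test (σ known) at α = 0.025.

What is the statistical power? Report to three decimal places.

Noncentrality parameter: δ = d·√(n/2) = 0.99 × √(15/2) = 2.7112
Critical value for a one-sided test at α = 0.025: z_α = 1.960.
Power = Φ(δ − 1.960) = Φ(0.751) = 0.7738.

Power ≈ 0.774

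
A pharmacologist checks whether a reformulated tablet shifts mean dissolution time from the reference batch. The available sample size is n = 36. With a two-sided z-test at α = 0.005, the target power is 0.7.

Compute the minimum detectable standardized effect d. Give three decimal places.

Need Φ(δ − 2.807) = 0.7, so δ = 2.807 + 0.524 = 3.331.
(The second rejection-region term Φ(−δ − z_{α/2}) is negligible and dropped.)
δ = d·√n ⇒ d = δ/√n = 3.331/√36 = 0.5552.

d ≈ 0.555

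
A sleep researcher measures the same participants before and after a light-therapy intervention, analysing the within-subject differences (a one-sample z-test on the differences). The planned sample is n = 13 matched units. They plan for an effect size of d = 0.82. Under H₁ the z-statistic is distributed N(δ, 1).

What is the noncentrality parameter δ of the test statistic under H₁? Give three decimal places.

δ = d·√n = 0.82 × √13 = 2.9566

δ ≈ 2.957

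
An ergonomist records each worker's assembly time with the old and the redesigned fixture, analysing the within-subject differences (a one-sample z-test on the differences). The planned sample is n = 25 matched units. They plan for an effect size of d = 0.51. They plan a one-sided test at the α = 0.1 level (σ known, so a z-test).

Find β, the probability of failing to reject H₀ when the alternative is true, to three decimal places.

β ≈ 0.102

Noncentrality parameter: δ = d·√n = 0.51 × √25 = 2.5500
One-sided α = 0.1 → critical value z_{0.1} = 1.282.
Power = Φ(δ − 1.282) = Φ(1.268) = 0.8977.
Type II error: β = 1 − power = 1 − 0.8977 = 0.1023.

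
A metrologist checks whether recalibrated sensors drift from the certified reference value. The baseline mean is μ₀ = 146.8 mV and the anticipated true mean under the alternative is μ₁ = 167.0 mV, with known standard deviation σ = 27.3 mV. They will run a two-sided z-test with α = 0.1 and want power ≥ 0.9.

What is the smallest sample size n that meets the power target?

n = 16

Standardized effect: d = |μ₁ − μ₀| / σ = |167.0 − 146.8| / 27.3 = 0.7399
Set Φ(δ − 1.645) = 0.9; then δ − 1.645 = Φ⁻¹(0.9) = 1.282, giving δ = 2.926.
(Ignoring the negligible lower-tail rejection probability gives the usual closed-form inversion.)
δ = d·√n ⇒ n = (δ/d)² = (2.926 / 0.7399)² = 15.64.
Round up to the next whole unit.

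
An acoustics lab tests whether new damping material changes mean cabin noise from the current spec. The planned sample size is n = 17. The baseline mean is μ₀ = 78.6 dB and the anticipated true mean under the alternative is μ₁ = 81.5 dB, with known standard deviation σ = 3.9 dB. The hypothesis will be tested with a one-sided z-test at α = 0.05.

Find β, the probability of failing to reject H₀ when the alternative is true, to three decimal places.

β ≈ 0.078

Standardized effect: d = |μ₁ − μ₀| / σ = |81.5 − 78.6| / 3.9 = 0.7436
Noncentrality parameter: δ = d·√n = 0.7436 × √17 = 3.0659
One-sided α = 0.05 → critical value z_{0.05} = 1.645.
Power = P(Z > 1.645 − δ) = Φ(1.421) = 0.9223.
Type II error: β = 1 − power = 1 − 0.9223 = 0.0777.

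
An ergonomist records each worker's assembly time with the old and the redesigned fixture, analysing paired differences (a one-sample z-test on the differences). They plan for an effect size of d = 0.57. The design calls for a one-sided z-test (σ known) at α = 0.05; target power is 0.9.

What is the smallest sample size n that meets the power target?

n = 27

Set Φ(δ − 1.645) = 0.9; then δ − 1.645 = Φ⁻¹(0.9) = 1.282, giving δ = 2.926.
δ = d·√n ⇒ n = (δ/d)² = (2.926 / 0.57)² = 26.36.
Rounding up, n = 27.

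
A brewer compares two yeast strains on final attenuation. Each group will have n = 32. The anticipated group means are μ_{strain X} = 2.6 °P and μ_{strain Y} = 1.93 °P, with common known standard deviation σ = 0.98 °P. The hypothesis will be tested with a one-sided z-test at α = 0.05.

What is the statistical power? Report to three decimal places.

Standardized effect: d = |μ_{strain X} − μ_{strain Y}| / σ = |2.6 − 1.93| / 0.98 = 0.6837
Noncentrality parameter: δ = d·√(n/2) = 0.6837 × √(32/2) = 2.7347
Critical value for a one-sided test at α = 0.05: z_α = 1.645.
Power = Φ(δ − 1.645) = Φ(1.090) = 0.8621.

Power ≈ 0.862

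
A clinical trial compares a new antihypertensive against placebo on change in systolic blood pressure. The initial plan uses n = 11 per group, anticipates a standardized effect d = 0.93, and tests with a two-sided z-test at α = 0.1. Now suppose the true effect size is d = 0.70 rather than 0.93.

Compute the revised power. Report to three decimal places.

With d = 0.70: δ = d·√(n/2) = 0.70 × √(11/2) = 1.6416. Critical value z_{0.05} = 1.645.
Revised power = Φ(δ − 1.645) + Φ(−δ − 1.645) = Φ(-0.003) + Φ(-3.286) = 0.4987 + 0.0005 = 0.4992.

Power ≈ 0.499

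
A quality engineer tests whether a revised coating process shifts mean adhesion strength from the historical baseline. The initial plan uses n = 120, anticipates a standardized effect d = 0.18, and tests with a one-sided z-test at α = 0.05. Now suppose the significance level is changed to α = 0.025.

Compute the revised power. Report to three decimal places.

Power ≈ 0.505

δ = d·√n = 0.18 × √120 = 1.9718 (unchanged). New critical value: z_{0.025} = 1.960.
Revised power = P(Z > 1.960 − δ) = Φ(0.012) = 0.5047.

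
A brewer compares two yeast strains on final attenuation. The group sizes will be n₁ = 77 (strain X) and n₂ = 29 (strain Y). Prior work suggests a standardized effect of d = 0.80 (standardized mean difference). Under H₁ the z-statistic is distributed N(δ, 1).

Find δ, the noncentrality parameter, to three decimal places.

δ = d / √(1/n₁ + 1/n₂) = 0.80 / √(1/77 + 1/29) = 3.6718

δ ≈ 3.672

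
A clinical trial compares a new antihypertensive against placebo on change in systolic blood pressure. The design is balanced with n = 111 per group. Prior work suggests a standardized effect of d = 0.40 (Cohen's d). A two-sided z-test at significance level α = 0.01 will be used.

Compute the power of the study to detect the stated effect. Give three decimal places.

Power ≈ 0.657

Noncentrality parameter: δ = d·√(n/2) = 0.40 × √(111/2) = 2.9799
Two-sided α = 0.01 → critical value z_{0.005} = 2.576.
Power = Φ(δ − 2.576) + Φ(−δ − 2.576) = Φ(0.404) + Φ(-5.556) = 0.6569 + 0.0000 = 0.6569.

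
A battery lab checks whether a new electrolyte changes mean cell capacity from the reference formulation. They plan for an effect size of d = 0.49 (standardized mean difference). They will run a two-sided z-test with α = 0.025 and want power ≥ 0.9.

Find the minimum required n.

For power 0.9 need Φ(δ − z_{0.0125}) = 0.9, so δ = z_{0.0125} + z_{0.10} = 2.241 + 1.282 = 3.523.
(Ignoring the negligible lower-tail rejection probability gives the usual closed-form inversion.)
δ = d·√n ⇒ n = (δ/d)² = (3.523 / 0.49)² = 51.69.
Rounding up, n = 52.

n = 52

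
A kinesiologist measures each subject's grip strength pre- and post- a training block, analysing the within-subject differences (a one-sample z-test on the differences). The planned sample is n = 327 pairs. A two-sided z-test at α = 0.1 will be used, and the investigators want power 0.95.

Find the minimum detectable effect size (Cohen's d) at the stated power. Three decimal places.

Required noncentrality: δ = z_{0.05} + z_{0.05} = 1.645 + 1.645 = 3.290.
(The second rejection-region term Φ(−δ − z_{α/2}) is negligible and dropped.)
δ = d·√n ⇒ d = δ/√n = 3.290/√327 = 0.1819.

d ≈ 0.182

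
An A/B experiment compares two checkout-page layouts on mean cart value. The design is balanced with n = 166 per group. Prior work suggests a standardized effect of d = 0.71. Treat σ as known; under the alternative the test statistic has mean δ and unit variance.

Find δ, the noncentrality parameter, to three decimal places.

δ = d·√(n/2) = 0.71 × √(166/2) = 6.4684

δ ≈ 6.468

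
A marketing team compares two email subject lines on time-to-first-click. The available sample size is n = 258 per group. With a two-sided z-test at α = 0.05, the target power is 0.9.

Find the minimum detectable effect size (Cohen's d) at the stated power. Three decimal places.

Required noncentrality: δ = z_{0.025} + z_{0.10} = 1.960 + 1.282 = 3.242.
(Lower-tail contribution to power is negligible for δ > 0.)
δ = d·√(n/2) ⇒ d = δ/√(n/2) = 3.242/√(258/2) = 0.2854.

d ≈ 0.285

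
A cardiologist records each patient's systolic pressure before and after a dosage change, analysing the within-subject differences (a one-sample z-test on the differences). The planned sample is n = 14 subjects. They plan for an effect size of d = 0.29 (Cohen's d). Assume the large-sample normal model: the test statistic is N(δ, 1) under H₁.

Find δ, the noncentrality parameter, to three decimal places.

The noncentrality parameter scales effect size by the design's sample-size factor: δ = d·√n = 0.29 × √14 = 1.0851

δ ≈ 1.085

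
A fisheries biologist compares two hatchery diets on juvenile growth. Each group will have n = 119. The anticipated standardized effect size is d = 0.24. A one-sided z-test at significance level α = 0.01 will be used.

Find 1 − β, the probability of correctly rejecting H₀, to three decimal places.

Power ≈ 0.317

Noncentrality parameter: δ = d·√(n/2) = 0.24 × √(119/2) = 1.8513
One-sided α = 0.01 → critical value z_{0.01} = 2.326.
Power = Φ(δ − 2.326) = Φ(-0.475) = 0.3174.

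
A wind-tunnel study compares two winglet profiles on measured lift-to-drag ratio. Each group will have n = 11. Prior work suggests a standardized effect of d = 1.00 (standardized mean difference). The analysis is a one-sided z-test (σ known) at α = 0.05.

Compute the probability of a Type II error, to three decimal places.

Noncentrality parameter: δ = d·√(n/2) = 1.00 × √(11/2) = 2.3452
One-sided α = 0.05 → critical value z_{0.05} = 1.645.
Power = Φ(δ − 1.645) = Φ(0.700) = 0.7581.
Type II error: β = 1 − power = 1 − 0.7581 = 0.2419.

β ≈ 0.242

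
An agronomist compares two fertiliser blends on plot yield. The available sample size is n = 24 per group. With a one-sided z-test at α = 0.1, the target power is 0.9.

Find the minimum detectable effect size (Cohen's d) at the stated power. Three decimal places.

Need Φ(δ − 1.282) = 0.9, so δ = 1.282 + 1.282 = 2.563.
δ = d·√(n/2) ⇒ d = δ/√(n/2) = 2.563/√(24/2) = 0.7399.

d ≈ 0.740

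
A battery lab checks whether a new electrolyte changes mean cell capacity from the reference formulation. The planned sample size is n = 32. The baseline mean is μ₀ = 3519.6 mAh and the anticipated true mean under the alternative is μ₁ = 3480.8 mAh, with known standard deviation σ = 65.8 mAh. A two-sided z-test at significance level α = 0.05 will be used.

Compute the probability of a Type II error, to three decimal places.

Standardized effect: d = |μ₁ − μ₀| / σ = |3480.8 − 3519.6| / 65.8 = 0.5897
Noncentrality parameter: δ = d·√n = 0.5897 × √32 = 3.3357
Two-sided α = 0.05 → critical value z_{0.025} = 1.960.
Power = Φ(δ − 1.960) + Φ(−δ − 1.960) = Φ(1.376) + Φ(-5.296) = 0.9155 + 0.0000 = 0.9155.
Type II error: β = 1 − power = 1 − 0.9155 = 0.0845.

β ≈ 0.084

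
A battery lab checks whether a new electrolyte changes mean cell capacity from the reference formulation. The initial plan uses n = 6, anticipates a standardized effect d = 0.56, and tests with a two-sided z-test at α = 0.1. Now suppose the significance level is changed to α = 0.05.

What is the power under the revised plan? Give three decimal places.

δ = d·√n = 0.56 × √6 = 1.3717 (unchanged). New critical value: z_{0.025} = 1.960.
Revised power = Φ(δ − 1.960) + Φ(−δ − 1.960) = Φ(-0.588) + Φ(-3.332) = 0.2782 + 0.0004 = 0.2786.

Power ≈ 0.279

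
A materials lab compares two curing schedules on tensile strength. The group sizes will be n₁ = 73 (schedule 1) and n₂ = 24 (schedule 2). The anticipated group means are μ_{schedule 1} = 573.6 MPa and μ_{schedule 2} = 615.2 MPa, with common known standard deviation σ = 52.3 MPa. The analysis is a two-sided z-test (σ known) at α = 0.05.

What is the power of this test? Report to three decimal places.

Power ≈ 0.922

Standardized effect: d = |μ_{schedule 1} − μ_{schedule 2}| / σ = |573.6 − 615.2| / 52.3 = 0.7954
Noncentrality parameter: δ = d / √(1/n₁ + 1/n₂) = 0.7954 / √(1/73 + 1/24) = 3.3804
Two-sided α = 0.05 → critical value z_{0.025} = 1.960.
Power = Φ(δ − 1.960) + Φ(−δ − 1.960) = Φ(1.420) + Φ(-5.340) = 0.9223 + 0.0000 = 0.9223.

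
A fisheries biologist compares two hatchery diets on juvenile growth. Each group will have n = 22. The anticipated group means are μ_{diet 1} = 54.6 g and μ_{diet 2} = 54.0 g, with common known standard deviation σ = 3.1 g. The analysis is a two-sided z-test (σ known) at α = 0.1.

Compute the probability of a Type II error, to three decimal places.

β ≈ 0.831

Standardized effect: d = |μ_{diet 1} − μ_{diet 2}| / σ = |54.6 − 54.0| / 3.1 = 0.1935
Noncentrality parameter: δ = d·√(n/2) = 0.1935 × √(22/2) = 0.6419
Critical value for a two-sided test at α = 0.1: z_{α/2} = 1.645.
Power = Φ(δ − 1.645) + Φ(−δ − 1.645) = Φ(-1.003) + Φ(-2.287) = 0.1579 + 0.0111 = 0.1691.
Type II error: β = 1 − power = 1 − 0.1691 = 0.8309.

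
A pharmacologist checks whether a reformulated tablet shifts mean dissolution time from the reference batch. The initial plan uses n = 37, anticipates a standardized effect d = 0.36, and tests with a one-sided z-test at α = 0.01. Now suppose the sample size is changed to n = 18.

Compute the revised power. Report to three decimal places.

Power ≈ 0.212

With n = 18: δ = d·√n = 0.36 × √18 = 1.5274. Critical value z_{0.01} = 2.326.
Revised power = P(Z > 2.326 − δ) = Φ(-0.799) = 0.2121.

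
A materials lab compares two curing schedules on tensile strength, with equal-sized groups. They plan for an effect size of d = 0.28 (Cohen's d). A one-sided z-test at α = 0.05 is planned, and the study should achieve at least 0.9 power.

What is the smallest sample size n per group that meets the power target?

n = 219 per group

For power 0.9 need Φ(δ − z_{0.05}) = 0.9, so δ = z_{0.05} + z_{0.10} = 1.645 + 1.282 = 2.926.
δ = d·√(n/2) ⇒ n = 2(δ/d)² = 2 × (2.926 / 0.28)² = 218.47.
Rounding up, n = 219 per group.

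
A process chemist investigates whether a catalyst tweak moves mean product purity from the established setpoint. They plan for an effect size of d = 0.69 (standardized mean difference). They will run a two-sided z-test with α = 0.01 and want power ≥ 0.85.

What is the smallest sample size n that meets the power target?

n = 28

For power 0.85 need Φ(δ − z_{0.005}) = 0.85, so δ = z_{0.005} + z_{0.15} = 2.576 + 1.036 = 3.612.
(For δ > 0 the lower-tail rejection region contributes negligibly to power, so the one-term inversion is standard.)
δ = d·√n ⇒ n = (δ/d)² = (3.612 / 0.69)² = 27.41.
Round up to the next whole unit.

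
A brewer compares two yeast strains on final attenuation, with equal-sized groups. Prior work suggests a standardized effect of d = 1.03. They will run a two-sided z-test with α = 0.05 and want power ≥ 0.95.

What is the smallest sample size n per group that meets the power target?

n = 25 per group

For power 0.95 need Φ(δ − z_{0.025}) = 0.95, so δ = z_{0.025} + z_{0.05} = 1.960 + 1.645 = 3.605.
(Ignoring the negligible lower-tail rejection probability gives the usual closed-form inversion.)
δ = d·√(n/2) ⇒ n = 2(δ/d)² = 2 × (3.605 / 1.03)² = 24.50.
Rounding up, n = 25 per group.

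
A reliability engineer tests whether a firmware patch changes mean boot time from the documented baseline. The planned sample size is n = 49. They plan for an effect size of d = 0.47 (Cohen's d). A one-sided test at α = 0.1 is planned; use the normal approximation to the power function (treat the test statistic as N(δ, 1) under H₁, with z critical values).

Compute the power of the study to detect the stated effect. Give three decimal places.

Noncentrality parameter: δ = d·√n = 0.47 × √49 = 3.2900
Critical value for a one-sided test at α = 0.1: z_α = 1.282.
Power = Φ(δ − 1.282) = Φ(2.008) = 0.9777.

Power ≈ 0.978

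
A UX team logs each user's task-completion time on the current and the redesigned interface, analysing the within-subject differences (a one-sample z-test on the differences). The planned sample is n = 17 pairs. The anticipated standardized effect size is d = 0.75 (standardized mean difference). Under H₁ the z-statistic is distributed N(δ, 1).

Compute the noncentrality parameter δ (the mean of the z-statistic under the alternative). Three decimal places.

The noncentrality parameter scales effect size by the design's sample-size factor: δ = d·√n = 0.75 × √17 = 3.0923

δ ≈ 3.092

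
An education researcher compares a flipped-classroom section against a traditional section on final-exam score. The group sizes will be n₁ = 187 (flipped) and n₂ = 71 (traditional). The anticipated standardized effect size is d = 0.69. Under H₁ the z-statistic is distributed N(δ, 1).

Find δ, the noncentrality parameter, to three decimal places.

δ ≈ 4.950

The noncentrality parameter scales effect size by the design's sample-size factor: δ = d / √(1/n₁ + 1/n₂) = 0.69 / √(1/187 + 1/71) = 4.9498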